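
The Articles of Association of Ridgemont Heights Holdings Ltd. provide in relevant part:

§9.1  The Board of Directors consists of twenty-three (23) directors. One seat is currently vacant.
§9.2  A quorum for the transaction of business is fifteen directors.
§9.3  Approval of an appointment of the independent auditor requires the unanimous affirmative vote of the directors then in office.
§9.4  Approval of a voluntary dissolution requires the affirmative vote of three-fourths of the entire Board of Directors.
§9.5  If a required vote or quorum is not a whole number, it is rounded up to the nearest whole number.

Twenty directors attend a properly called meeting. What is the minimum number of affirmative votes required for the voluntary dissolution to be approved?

18

The voluntary dissolution requires three-fourths of the entire Board of Directors (23).
3/4 of 23 = 17.25, rounded up to 18.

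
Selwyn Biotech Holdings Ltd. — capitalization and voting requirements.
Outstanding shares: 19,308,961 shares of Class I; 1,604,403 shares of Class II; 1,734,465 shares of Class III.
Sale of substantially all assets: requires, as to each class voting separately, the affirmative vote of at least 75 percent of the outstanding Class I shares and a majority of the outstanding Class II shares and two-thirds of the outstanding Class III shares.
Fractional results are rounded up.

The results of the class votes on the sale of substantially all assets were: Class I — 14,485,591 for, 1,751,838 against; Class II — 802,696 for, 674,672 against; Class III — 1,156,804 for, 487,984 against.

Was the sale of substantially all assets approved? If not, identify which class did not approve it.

Approved — every class gave the required vote.

Class I: 3/4 of 19308961 = 14481720.75, rounded up to 14481721; 14,481,721 required, 14,485,591 in favor — approved.
Class II: a majority of 1604403 is 802202; 802,202 required, 802,696 in favor — approved.
Class III: 2/3 of 1734465 = 1156310; 1,156,310 required, 1,156,804 in favor — approved.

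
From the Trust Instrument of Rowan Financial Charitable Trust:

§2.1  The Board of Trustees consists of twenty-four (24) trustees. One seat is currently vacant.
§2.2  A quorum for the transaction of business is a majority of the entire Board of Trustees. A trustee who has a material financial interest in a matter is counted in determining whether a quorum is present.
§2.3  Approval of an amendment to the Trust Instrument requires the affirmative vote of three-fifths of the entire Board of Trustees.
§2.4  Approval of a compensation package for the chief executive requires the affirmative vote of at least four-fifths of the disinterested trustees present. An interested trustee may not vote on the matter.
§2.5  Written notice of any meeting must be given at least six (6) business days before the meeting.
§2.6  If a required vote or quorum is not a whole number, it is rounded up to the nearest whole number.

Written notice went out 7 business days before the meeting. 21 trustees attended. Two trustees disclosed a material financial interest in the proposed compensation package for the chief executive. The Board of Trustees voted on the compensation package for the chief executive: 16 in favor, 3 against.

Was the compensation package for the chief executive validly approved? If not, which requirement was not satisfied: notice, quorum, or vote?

Valid — all requirements satisfied.

Notice: 7 business days given; 6 required (7 ≥ 6). Satisfied.
Quorum: 21 present (interested trustees count toward quorum); quorum is 13. Satisfied.
Vote: the compensation package for the chief executive requires four-fifths of the disinterested trustees present (21 − 2 = 19). 4/5 of 19 = 15.20, rounded up to 16, so 16 affirmative votes are needed; 16 voted in favor. Satisfied.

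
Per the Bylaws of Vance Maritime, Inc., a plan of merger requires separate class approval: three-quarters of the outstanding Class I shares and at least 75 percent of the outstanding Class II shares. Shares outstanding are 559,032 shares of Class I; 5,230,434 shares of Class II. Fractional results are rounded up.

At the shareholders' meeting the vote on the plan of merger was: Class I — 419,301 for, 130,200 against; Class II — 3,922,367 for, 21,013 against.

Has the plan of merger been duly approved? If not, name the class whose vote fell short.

Class I: 3/4 of 559032 = 419274; 419,274 required, 419,301 in favor — approved.
Class II: 3/4 of 5230434 = 3922825.50, rounded up to 3922826; 3,922,826 required, 3,922,367 in favor — not approved.

Not approved — the Class II shares did not give the required vote.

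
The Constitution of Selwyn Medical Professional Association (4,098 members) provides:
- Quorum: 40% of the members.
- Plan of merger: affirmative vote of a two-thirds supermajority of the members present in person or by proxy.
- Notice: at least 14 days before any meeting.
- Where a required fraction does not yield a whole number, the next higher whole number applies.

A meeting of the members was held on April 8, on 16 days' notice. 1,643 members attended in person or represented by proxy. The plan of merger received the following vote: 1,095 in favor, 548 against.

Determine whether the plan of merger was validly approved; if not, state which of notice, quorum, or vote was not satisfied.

Invalid — vote requirement not satisfied.

Notice: 16 days given; 14 required. Satisfied.
Quorum: 40% of 4,098 = 1,639.20, rounded up to 1,640; 1,643 present. Satisfied.
Vote: requires two-thirds of those present (1,643); 2/3 of 1643 = 1095.33, rounded up to 1096, so 1,096 needed; 1,095 in favor. Not satisfied.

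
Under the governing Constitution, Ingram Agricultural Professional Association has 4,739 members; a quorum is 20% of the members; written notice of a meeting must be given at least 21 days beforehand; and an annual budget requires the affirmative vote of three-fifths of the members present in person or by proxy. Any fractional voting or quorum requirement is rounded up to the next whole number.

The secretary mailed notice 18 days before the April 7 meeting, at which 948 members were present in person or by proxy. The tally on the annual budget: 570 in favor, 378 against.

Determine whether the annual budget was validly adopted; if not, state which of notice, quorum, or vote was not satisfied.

Notice: 18 days given; 21 required. Not satisfied.
Quorum: 20% of 4,739 = 947.80, rounded up to 948; 948 present. Satisfied.
Vote: requires three-fifths of those present (948); 3/5 of 948 = 568.80, rounded up to 569, so 569 needed; 570 in favor. Satisfied.

Invalid — notice requirement not satisfied.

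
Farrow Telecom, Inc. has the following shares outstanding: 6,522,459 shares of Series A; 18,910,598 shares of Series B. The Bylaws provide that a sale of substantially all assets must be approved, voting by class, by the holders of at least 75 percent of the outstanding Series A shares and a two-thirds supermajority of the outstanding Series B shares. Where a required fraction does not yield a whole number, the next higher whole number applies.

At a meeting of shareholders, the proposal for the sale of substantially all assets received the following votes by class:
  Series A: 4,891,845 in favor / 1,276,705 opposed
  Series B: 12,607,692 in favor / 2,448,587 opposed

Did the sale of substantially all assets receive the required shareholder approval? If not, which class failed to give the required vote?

Approved — every class gave the required vote.

Series A: 3/4 of 6522459 = 4891844.25, rounded up to 4891845; 4,891,845 required, 4,891,845 in favor — approved.
Series B: 2/3 of 18910598 = 12607065.33, rounded up to 12607066; 12,607,066 required, 12,607,692 in favor — approved.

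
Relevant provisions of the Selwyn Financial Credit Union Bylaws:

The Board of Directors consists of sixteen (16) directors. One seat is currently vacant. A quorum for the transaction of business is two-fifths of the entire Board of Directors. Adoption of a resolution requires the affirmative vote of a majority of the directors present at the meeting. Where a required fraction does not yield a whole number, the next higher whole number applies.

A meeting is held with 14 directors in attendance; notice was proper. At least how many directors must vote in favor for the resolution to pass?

8

The resolution requires a majority of the directors present (14).
A majority of 14 is 8.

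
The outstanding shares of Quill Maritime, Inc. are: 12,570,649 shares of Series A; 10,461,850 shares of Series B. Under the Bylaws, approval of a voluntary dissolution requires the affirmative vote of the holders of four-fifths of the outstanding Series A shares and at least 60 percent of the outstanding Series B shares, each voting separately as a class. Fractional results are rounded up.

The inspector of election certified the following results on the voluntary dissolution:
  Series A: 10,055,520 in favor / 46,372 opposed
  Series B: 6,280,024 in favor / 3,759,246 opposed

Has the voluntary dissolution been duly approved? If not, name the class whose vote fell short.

Series A: 4/5 of 12570649 = 10056519.20, rounded up to 10056520; 10,056,520 required, 10,055,520 in favor — not approved.
Series B: 3/5 of 10461850 = 6277110; 6,277,110 required, 6,280,024 in favor — approved.

Not approved — the Series A shares did not give the required vote.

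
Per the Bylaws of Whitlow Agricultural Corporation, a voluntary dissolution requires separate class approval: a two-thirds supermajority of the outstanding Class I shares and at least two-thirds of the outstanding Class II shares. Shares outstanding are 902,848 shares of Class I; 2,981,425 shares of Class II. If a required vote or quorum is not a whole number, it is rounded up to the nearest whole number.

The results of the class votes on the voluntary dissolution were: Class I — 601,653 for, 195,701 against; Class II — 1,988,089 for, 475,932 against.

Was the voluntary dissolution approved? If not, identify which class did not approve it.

Class I: 2/3 of 902848 = 601898.67, rounded up to 601899; 601,899 required, 601,653 in favor — not approved.
Class II: 2/3 of 2981425 = 1987616.67, rounded up to 1987617; 1,987,617 required, 1,988,089 in favor — approved.

Not approved — the Class I shares did not give the required vote.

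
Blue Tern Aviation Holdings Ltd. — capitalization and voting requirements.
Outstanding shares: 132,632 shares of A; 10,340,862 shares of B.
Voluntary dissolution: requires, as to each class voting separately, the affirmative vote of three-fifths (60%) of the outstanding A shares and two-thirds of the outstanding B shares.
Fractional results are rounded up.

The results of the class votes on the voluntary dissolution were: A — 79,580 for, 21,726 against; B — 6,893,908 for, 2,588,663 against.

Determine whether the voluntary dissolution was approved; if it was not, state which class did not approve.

A: 3/5 of 132632 = 79579.20, rounded up to 79580; 79,580 required, 79,580 in favor — approved.
B: 2/3 of 10340862 = 6893908; 6,893,908 required, 6,893,908 in favor — approved.

Approved — every class gave the required vote.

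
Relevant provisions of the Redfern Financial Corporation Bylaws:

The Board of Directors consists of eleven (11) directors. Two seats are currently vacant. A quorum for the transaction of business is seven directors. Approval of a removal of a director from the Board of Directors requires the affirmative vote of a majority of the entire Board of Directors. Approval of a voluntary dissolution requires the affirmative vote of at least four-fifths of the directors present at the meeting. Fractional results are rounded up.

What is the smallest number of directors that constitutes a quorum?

7

The quorum is fixed at 7.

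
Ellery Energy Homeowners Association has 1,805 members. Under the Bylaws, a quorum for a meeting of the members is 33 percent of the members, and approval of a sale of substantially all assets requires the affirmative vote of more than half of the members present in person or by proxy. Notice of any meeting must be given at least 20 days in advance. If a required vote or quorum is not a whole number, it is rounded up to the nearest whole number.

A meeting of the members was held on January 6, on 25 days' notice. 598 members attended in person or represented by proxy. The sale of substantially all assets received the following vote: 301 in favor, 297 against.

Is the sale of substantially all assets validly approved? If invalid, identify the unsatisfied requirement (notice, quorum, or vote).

Valid — all requirements satisfied.

Notice: 25 days given; 20 required. Satisfied.
Quorum: 33% of 1,805 = 595.65, rounded up to 596; 598 present. Satisfied.
Vote: requires a majority of those present (598); a majority of 598 is 300, so 300 needed; 301 in favor. Satisfied.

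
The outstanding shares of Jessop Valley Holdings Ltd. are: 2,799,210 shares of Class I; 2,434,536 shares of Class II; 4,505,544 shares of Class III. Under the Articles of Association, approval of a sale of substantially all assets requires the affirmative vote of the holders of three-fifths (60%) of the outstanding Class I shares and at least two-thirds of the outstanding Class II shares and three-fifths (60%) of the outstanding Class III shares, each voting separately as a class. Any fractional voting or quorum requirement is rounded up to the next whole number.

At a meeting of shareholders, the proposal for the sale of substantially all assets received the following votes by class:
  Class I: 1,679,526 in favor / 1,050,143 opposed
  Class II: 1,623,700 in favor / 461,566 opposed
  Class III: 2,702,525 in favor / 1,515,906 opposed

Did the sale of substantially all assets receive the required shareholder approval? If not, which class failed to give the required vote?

Class I: 3/5 of 2799210 = 1679526; 1,679,526 required, 1,679,526 in favor — approved.
Class II: 2/3 of 2434536 = 1623024; 1,623,024 required, 1,623,700 in favor — approved.
Class III: 3/5 of 4505544 = 2703326.40, rounded up to 2703327; 2,703,327 required, 2,702,525 in favor — not approved.

Not approved — the Class III shares did not give the required vote.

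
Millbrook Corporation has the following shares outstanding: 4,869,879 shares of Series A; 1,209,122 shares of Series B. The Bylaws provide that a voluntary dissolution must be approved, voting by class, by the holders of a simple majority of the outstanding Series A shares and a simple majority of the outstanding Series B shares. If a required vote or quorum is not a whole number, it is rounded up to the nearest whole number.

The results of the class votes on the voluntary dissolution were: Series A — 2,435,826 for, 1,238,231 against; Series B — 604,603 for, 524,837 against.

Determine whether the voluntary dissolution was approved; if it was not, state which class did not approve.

Approved — every class gave the required vote.

Series A: a majority of 4869879 is 2434940; 2,434,940 required, 2,435,826 in favor — approved.
Series B: a majority of 1209122 is 604562; 604,562 required, 604,603 in favor — approved.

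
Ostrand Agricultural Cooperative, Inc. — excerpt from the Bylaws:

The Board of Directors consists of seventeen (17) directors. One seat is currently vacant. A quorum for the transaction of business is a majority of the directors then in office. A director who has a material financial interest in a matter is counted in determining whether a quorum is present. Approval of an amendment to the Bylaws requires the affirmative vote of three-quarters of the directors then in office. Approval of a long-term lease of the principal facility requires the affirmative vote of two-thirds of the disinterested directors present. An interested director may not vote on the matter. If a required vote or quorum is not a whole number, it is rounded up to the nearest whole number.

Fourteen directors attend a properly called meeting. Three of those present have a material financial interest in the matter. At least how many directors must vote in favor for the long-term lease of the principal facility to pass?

The long-term lease of the principal facility requires two-thirds of the disinterested directors present (14 − 3 = 11).
2/3 of 11 = 7.33, rounded up to 8.

8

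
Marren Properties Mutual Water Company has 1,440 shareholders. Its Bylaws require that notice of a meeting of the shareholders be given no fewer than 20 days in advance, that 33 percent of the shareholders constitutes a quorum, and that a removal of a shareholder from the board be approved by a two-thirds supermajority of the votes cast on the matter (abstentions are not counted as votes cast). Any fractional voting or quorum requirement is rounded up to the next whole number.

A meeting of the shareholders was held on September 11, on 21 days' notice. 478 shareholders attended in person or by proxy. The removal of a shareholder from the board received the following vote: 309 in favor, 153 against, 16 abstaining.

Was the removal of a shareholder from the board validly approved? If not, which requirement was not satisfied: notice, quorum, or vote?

Valid — all requirements satisfied.

Notice: 21 days given; 20 required. Satisfied.
Quorum: 33% of 1,440 = 475.20, rounded up to 476; 478 present. Satisfied.
Vote: requires two-thirds of the votes cast (478 − 16 abstaining = 462); 2/3 of 462 = 308, so 308 needed; 309 in favor. Satisfied.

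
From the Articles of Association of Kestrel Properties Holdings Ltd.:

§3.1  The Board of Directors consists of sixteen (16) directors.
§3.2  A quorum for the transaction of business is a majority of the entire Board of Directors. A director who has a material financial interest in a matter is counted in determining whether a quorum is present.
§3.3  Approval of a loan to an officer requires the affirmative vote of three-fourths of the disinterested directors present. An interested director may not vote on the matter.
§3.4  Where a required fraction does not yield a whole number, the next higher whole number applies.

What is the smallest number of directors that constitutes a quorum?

A majority of 16 is 9.

9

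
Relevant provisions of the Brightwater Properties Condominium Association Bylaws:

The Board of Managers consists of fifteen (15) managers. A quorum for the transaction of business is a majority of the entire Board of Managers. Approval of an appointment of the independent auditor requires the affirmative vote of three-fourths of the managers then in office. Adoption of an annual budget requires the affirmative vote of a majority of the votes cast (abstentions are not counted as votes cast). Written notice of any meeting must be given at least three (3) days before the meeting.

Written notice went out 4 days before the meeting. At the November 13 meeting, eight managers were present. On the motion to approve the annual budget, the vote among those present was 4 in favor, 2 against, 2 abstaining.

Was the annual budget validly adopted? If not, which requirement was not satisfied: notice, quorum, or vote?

Notice: 4 days given; 3 required (4 ≥ 3). Satisfied.
Quorum: 8 present; quorum is 8. Satisfied.
Vote: the annual budget requires a majority of the votes cast (8 present − 2 abstaining = 6). A majority of 6 is 4, so 4 affirmative votes are needed; 4 voted in favor. Satisfied.

Valid — all requirements satisfied.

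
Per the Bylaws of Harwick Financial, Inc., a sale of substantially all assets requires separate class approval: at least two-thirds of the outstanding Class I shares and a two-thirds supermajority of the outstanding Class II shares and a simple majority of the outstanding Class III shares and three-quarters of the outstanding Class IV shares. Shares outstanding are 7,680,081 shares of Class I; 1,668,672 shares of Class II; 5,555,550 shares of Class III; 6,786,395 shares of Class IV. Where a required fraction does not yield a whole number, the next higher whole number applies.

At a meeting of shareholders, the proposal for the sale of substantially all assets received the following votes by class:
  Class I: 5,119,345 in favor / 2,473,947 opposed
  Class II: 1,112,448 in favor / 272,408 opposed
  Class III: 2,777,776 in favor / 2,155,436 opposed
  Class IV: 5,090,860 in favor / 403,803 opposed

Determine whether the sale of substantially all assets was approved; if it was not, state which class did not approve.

Not approved — the Class I shares did not give the required vote.

Class I: 2/3 of 7680081 = 5120054; 5,120,054 required, 5,119,345 in favor — not approved.
Class II: 2/3 of 1668672 = 1112448; 1,112,448 required, 1,112,448 in favor — approved.
Class III: a majority of 5555550 is 2777776; 2,777,776 required, 2,777,776 in favor — approved.
Class IV: 3/4 of 6786395 = 5089796.25, rounded up to 5089797; 5,089,797 required, 5,090,860 in favor — approved.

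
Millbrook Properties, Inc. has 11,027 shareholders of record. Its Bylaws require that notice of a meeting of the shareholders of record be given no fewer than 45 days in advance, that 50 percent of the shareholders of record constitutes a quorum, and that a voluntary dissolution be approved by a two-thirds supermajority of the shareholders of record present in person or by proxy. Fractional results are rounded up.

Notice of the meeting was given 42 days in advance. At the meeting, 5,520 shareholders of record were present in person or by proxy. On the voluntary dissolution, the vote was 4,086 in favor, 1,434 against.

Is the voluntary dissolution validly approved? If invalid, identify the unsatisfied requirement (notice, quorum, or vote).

Invalid — notice requirement not satisfied.

Notice: 42 days given; 45 required. Not satisfied.
Quorum: 50% of 11,027 = 5,513.50, rounded up to 5,514; 5,520 present. Satisfied.
Vote: requires two-thirds of those present (5,520); 2/3 of 5520 = 3680, so 3,680 needed; 4,086 in favor. Satisfied.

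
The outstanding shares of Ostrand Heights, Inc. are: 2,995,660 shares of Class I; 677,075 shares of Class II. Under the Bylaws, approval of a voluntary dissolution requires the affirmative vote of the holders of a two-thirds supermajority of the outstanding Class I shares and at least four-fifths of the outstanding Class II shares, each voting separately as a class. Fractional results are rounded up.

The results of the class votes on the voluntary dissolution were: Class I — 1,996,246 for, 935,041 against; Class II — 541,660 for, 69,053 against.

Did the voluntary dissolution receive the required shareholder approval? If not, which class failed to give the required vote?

Class I: 2/3 of 2995660 = 1997106.67, rounded up to 1997107; 1,997,107 required, 1,996,246 in favor — not approved.
Class II: 4/5 of 677075 = 541660; 541,660 required, 541,660 in favor — approved.

Not approved — the Class I shares did not give the required vote.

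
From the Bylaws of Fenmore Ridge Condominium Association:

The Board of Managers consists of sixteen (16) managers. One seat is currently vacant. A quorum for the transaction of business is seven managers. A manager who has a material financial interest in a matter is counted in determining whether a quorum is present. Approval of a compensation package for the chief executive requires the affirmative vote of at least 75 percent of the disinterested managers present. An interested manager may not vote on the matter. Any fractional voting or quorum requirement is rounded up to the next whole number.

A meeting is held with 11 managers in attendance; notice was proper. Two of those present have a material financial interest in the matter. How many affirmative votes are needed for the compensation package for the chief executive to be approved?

The compensation package for the chief executive requires three-fourths of the disinterested managers present (11 − 2 = 9).
3/4 of 9 = 6.75, rounded up to 7.

7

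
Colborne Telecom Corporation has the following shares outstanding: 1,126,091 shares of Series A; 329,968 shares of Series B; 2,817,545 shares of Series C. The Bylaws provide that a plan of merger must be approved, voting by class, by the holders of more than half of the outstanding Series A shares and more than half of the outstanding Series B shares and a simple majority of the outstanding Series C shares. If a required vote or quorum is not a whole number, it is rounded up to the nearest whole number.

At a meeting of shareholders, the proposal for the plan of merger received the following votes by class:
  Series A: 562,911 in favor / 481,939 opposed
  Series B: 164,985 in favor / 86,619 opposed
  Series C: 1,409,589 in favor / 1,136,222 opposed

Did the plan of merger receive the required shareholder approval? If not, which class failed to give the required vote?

Series A: a majority of 1126091 is 563046; 563,046 required, 562,911 in favor — not approved.
Series B: a majority of 329968 is 164985; 164,985 required, 164,985 in favor — approved.
Series C: a majority of 2817545 is 1408773; 1,408,773 required, 1,409,589 in favor — approved.

Not approved — the Series A shares did not give the required vote.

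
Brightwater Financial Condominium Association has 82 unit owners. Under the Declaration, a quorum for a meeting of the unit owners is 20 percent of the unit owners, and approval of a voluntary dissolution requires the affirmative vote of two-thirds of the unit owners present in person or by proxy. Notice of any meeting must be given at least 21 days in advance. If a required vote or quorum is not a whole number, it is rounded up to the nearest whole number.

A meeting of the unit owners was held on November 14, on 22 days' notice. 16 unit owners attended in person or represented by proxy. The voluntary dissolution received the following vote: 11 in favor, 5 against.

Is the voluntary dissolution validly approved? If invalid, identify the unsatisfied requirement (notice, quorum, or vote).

Notice: 22 days given; 21 required. Satisfied.
Quorum: 20% of 82 = 16.40, rounded up to 17; 16 present. Not satisfied.
Vote: requires two-thirds of those present (16); 2/3 of 16 = 10.67, rounded up to 11, so 11 needed; 11 in favor. Satisfied.

Invalid — quorum requirement not satisfied.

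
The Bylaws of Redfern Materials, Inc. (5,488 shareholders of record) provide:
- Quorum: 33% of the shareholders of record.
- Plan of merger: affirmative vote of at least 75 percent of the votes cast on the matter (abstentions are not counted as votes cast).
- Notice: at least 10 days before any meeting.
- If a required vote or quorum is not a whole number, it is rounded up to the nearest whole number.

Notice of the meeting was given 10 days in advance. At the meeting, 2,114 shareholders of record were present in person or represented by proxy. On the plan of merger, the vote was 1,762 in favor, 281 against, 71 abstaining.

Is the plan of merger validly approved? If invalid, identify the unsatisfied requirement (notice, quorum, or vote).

Valid — all requirements satisfied.

Notice: 10 days given; 10 required. Satisfied.
Quorum: 33% of 5,488 = 1,811.04, rounded up to 1,812; 2,114 present. Satisfied.
Vote: requires three-fourths of the votes cast (2,114 − 71 abstaining = 2,043); 3/4 of 2043 = 1532.25, rounded up to 1533, so 1,533 needed; 1,762 in favor. Satisfied.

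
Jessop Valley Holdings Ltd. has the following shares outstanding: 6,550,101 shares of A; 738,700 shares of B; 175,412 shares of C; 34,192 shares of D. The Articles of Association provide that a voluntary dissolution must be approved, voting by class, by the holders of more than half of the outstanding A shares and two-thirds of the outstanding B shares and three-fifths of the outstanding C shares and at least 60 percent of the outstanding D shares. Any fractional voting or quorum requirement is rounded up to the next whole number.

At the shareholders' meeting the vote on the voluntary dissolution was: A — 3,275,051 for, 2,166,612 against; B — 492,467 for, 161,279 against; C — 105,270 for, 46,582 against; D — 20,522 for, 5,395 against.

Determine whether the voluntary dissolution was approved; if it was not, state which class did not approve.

A: a majority of 6550101 is 3275051; 3,275,051 required, 3,275,051 in favor — approved.
B: 2/3 of 738700 = 492466.67, rounded up to 492467; 492,467 required, 492,467 in favor — approved.
C: 3/5 of 175412 = 105247.20, rounded up to 105248; 105,248 required, 105,270 in favor — approved.
D: 3/5 of 34192 = 20515.20, rounded up to 20516; 20,516 required, 20,522 in favor — approved.

Approved — every class gave the required vote.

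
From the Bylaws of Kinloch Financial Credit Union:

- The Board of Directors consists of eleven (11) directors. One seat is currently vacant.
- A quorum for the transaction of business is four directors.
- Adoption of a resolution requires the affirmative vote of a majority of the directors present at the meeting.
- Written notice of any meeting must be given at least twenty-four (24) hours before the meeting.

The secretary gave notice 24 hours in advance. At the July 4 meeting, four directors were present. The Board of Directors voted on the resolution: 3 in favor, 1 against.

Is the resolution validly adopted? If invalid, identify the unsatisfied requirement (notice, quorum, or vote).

Valid — all requirements satisfied.

Notice: 24 hours given; 24 required (24 ≥ 24). Satisfied.
Quorum: 4 present; quorum is 4. Satisfied.
Vote: the resolution requires a majority of the directors present (4). A majority of 4 is 3, so 3 affirmative votes are needed; 3 voted in favor. Satisfied.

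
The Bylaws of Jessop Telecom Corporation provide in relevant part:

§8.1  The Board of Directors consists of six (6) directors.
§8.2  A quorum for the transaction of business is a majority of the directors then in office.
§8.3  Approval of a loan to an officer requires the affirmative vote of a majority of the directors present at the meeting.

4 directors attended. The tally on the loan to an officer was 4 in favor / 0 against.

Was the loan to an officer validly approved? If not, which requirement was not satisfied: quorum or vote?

Valid — all requirements satisfied.

Quorum: 4 present; quorum is 4. Satisfied.
Vote: the loan to an officer requires a majority of the directors present (4). A majority of 4 is 3, so 3 affirmative votes are needed; 4 voted in favor. Satisfied.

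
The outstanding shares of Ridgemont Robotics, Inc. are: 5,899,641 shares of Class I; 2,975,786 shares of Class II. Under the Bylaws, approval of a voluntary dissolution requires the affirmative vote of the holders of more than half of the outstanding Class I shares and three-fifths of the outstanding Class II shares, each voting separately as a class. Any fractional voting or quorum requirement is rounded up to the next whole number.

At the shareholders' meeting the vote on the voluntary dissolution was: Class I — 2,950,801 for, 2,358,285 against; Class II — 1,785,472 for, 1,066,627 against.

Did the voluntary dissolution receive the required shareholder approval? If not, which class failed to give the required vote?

Approved — every class gave the required vote.

Class I: a majority of 5899641 is 2949821; 2,949,821 required, 2,950,801 in favor — approved.
Class II: 3/5 of 2975786 = 1785471.60, rounded up to 1785472; 1,785,472 required, 1,785,472 in favor — approved.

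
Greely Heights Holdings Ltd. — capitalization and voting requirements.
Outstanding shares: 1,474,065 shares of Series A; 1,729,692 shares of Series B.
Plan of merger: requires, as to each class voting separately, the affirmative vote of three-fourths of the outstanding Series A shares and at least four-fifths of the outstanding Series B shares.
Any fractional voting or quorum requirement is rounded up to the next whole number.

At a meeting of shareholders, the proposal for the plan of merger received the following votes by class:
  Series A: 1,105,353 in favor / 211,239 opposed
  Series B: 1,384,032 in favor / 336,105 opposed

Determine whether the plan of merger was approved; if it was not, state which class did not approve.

Series A: 3/4 of 1474065 = 1105548.75, rounded up to 1105549; 1,105,549 required, 1,105,353 in favor — not approved.
Series B: 4/5 of 1729692 = 1383753.60, rounded up to 1383754; 1,383,754 required, 1,384,032 in favor — approved.

Not approved — the Series A shares did not give the required vote.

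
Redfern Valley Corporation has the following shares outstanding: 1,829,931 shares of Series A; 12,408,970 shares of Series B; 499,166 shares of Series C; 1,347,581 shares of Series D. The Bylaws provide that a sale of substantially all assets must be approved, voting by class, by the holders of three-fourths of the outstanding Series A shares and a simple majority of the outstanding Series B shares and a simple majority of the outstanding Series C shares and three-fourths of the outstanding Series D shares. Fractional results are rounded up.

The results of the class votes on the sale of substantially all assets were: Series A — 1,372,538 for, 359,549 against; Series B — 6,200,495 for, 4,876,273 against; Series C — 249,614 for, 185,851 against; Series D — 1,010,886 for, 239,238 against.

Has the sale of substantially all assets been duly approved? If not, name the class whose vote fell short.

Series A: 3/4 of 1829931 = 1372448.25, rounded up to 1372449; 1,372,449 required, 1,372,538 in favor — approved.
Series B: a majority of 12408970 is 6204486; 6,204,486 required, 6,200,495 in favor — not approved.
Series C: a majority of 499166 is 249584; 249,584 required, 249,614 in favor — approved.
Series D: 3/4 of 1347581 = 1010685.75, rounded up to 1010686; 1,010,686 required, 1,010,886 in favor — approved.

Not approved — the Series B shares did not give the required vote.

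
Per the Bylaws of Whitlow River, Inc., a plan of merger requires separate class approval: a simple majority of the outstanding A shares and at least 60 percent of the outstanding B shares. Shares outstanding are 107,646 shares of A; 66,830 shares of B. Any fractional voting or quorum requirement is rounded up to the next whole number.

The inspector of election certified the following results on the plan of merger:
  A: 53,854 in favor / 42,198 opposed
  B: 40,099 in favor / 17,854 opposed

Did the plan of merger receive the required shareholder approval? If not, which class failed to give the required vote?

A: a majority of 107646 is 53824; 53,824 required, 53,854 in favor — approved.
B: 3/5 of 66830 = 40098; 40,098 required, 40,099 in favor — approved.

Approved — every class gave the required vote.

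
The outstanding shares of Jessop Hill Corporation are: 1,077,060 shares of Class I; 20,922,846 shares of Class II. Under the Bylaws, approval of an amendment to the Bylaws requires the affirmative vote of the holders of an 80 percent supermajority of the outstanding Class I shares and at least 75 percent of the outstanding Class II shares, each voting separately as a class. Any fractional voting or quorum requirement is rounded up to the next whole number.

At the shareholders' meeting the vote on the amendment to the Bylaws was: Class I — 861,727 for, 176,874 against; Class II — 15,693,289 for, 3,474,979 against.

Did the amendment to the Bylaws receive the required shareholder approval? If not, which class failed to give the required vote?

Approved — every class gave the required vote.

Class I: 4/5 of 1077060 = 861648; 861,648 required, 861,727 in favor — approved.
Class II: 3/4 of 20922846 = 15692134.50, rounded up to 15692135; 15,692,135 required, 15,693,289 in favor — approved.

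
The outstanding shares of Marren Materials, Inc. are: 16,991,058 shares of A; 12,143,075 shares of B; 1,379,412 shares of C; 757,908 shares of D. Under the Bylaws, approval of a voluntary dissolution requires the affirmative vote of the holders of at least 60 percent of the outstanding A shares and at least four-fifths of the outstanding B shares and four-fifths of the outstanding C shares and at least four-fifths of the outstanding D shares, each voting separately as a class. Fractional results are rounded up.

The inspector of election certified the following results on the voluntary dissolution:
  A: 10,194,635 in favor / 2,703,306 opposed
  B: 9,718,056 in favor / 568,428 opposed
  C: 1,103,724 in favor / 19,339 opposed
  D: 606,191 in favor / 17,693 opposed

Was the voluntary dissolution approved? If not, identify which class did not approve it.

Not approved — the D shares did not give the required vote.

A: 3/5 of 16991058 = 10194634.80, rounded up to 10194635; 10,194,635 required, 10,194,635 in favor — approved.
B: 4/5 of 12143075 = 9714460; 9,714,460 required, 9,718,056 in favor — approved.
C: 4/5 of 1379412 = 1103529.60, rounded up to 1103530; 1,103,530 required, 1,103,724 in favor — approved.
D: 4/5 of 757908 = 606326.40, rounded up to 606327; 606,327 required, 606,191 in favor — not approved.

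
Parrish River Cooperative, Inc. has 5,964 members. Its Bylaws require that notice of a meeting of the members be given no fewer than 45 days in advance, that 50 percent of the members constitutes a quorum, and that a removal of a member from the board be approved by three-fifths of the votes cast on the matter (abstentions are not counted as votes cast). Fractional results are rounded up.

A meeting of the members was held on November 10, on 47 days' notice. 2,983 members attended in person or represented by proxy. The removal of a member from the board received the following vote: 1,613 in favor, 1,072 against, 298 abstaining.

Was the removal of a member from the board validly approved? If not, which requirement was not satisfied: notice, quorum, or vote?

Valid — all requirements satisfied.

Notice: 47 days given; 45 required. Satisfied.
Quorum: 50% of 5,964 = 2,982; 2,983 present. Satisfied.
Vote: requires three-fifths of the votes cast (2,983 − 298 abstaining = 2,685); 3/5 of 2685 = 1611, so 1,611 needed; 1,613 in favor. Satisfied.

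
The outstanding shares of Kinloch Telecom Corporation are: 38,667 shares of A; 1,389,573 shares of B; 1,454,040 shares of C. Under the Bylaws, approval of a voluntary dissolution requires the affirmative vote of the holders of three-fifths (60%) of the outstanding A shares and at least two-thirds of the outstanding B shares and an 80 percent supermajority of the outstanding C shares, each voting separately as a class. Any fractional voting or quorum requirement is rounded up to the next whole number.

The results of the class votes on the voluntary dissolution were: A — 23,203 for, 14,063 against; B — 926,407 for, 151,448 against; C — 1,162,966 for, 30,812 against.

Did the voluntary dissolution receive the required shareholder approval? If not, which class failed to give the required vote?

A: 3/5 of 38667 = 23200.20, rounded up to 23201; 23,201 required, 23,203 in favor — approved.
B: 2/3 of 1389573 = 926382; 926,382 required, 926,407 in favor — approved.
C: 4/5 of 1454040 = 1163232; 1,163,232 required, 1,162,966 in favor — not approved.

Not approved — the C shares did not give the required vote.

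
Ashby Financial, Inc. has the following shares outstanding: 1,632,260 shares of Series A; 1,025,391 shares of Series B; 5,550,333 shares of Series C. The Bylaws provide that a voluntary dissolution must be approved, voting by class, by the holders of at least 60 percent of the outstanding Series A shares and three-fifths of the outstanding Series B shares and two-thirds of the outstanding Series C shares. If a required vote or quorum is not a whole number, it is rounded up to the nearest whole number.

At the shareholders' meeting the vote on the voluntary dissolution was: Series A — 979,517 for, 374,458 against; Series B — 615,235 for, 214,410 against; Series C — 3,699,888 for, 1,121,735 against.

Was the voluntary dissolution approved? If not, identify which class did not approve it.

Not approved — the Series C shares did not give the required vote.

Series A: 3/5 of 1632260 = 979356; 979,356 required, 979,517 in favor — approved.
Series B: 3/5 of 1025391 = 615234.60, rounded up to 615235; 615,235 required, 615,235 in favor — approved.
Series C: 2/3 of 5550333 = 3700222; 3,700,222 required, 3,699,888 in favor — not approved.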